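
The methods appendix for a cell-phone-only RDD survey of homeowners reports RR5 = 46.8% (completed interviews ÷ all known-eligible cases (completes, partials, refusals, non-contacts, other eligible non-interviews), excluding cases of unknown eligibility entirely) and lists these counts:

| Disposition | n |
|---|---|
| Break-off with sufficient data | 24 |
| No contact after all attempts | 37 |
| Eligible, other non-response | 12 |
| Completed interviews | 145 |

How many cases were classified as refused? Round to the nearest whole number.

92

RR5 = 145 / D = 0.468
D = 145 / 0.468 = 309.8
Rest of base = 218
refused = 309.8 − 218 ≈ 92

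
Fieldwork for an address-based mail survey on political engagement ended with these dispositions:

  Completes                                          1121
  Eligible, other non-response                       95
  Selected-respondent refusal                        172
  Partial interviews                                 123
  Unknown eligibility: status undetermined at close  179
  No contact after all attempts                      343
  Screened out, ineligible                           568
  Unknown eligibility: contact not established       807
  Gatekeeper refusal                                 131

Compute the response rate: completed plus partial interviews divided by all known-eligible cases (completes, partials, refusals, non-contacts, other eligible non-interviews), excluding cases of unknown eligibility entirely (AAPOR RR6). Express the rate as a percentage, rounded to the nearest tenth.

62.7%

Refusal or break-off = 131 + 172 = 303
Eligibility not determined = 807 + 179 = 986
Num → 1121 + 123 = 1244
Denominator → 1121 + 123 + 303 + 343 + 95 = 1985
RR6 = 1244 / 1985 = 0.6267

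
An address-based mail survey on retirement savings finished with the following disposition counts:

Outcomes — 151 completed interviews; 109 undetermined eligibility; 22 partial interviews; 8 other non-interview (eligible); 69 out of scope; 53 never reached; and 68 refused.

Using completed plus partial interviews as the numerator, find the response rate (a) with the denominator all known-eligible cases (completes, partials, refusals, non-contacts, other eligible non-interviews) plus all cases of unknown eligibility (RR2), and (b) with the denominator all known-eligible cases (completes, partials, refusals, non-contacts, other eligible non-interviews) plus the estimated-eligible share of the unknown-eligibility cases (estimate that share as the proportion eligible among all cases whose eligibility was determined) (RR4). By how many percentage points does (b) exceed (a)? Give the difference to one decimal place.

Numerator: 151 + 22 = 173
Denom: 151 + 22 + 68 + 53 + 8 + 109 = 411
RR2 = 173 / 411 = 0.4209
Determined eligible: 151 + 22 + 68 + 53 + 8 = 302
e = 302 / (302 + 69) = 302 / 371 = 0.8140
Estimated eligible among unknowns: 0.8140 × 109 = 88.73
Denom: 302 + 88.73 = 390.73
RR4 = 173 / 390.73 = 0.4428
Difference = 44.28 − 42.09 = 2.19 percentage points

2.2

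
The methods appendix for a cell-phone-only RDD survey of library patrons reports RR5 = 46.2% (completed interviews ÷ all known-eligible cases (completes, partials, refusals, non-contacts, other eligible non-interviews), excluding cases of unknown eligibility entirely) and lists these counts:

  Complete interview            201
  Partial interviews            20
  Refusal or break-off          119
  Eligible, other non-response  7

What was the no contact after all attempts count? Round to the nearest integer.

RR5 = 201 / D = 0.462
D = 201 / 0.462 = 435.1
Other denominator terms total 347
no contact after all attempts = 435.1 − 347 ≈ 88

88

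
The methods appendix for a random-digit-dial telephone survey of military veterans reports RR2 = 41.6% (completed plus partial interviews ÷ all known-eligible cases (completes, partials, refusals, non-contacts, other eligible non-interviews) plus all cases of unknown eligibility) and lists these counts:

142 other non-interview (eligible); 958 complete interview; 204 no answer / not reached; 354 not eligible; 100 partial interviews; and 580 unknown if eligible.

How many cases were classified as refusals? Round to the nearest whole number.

559

Num = 958 + 100 = 1058
RR2 = 1058 / D = 0.416
D = 1058 / 0.416 = 2543.3
Other denominator terms total 1984
refusals = 2543.3 − 1984 ≈ 559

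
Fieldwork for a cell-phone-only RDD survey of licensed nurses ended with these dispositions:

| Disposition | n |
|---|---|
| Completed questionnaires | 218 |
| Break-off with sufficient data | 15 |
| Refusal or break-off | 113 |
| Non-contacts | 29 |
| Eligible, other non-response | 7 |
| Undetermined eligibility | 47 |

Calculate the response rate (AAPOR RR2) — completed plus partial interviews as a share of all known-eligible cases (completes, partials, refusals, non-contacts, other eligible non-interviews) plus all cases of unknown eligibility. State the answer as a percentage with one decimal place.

Num = 218 + 15 = 233
Denom = 218 + 15 + 113 + 29 + 7 + 47 = 429
RR2 = 233 / 429 = 0.5431

54.3%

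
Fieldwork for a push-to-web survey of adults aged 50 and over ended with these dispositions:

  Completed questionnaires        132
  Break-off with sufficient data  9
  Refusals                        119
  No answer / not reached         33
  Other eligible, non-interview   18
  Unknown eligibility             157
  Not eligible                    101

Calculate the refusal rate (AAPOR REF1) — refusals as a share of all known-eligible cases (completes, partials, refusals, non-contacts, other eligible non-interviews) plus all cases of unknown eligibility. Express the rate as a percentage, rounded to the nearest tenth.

Numerator = 119
Denom = 132 + 9 + 119 + 33 + 18 + 157 = 468
REF1 = 119 / 468 = 0.2543

25.4%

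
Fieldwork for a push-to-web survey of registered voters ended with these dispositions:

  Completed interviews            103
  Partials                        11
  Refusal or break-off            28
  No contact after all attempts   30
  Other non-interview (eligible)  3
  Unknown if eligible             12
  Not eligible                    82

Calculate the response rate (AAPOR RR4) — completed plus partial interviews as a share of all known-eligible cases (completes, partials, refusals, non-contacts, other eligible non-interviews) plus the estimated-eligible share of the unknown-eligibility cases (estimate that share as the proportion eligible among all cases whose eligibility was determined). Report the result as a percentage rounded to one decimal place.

Numerator = 103 + 11 = 114
Known eligible = 103 + 11 + 28 + 30 + 3 = 175
e = 175 / (175 + 82) = 175 / 257 = 0.6809
Eligible share of unknowns = 0.6809 × 12 = 8.17
Denom = 175 + 8.17 = 183.17
RR4 = 114 / 183.17 = 0.6224

62.2%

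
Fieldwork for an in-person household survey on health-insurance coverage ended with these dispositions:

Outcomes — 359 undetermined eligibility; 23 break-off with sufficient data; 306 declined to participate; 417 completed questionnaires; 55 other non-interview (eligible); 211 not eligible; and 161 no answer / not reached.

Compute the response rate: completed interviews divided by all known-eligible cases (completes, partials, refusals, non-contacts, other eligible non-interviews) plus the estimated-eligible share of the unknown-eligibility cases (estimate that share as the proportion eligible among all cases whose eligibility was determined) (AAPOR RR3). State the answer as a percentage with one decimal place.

33.2%

Top = 417
Known eligible = 417 + 23 + 306 + 161 + 55 = 962
e = 962 / (962 + 211) = 962 / 1173 = 0.8201
e × U = 0.8201 × 359 = 294.42
Base = 962 + 294.42 = 1256.42
RR3 = 417 / 1256.42 = 0.3319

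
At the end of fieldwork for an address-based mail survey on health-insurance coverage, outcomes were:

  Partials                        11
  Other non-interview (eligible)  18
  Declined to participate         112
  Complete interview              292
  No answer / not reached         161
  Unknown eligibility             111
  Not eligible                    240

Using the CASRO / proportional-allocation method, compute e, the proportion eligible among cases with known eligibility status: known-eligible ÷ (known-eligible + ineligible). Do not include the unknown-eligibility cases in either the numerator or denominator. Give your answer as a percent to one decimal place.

71.2%

Eligible (known) = 292 + 11 + 112 + 161 + 18 = 594
e = 594 / (594 + 240) = 594 / 834 = 0.7122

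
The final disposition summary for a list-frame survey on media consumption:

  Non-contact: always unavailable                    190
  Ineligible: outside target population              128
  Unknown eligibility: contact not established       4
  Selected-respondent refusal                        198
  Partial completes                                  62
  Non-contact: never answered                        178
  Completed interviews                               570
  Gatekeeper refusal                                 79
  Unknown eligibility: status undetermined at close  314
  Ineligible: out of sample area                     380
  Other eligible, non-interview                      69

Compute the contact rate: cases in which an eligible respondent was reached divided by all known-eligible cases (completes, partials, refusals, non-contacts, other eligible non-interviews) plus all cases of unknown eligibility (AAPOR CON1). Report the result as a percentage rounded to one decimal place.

58.8%

Refusal or break-off = 79 + 198 = 277
Never reached = 178 + 190 = 368
Unknown if eligible = 4 + 314 = 318
Screened out, ineligible = 128 + 380 = 508
Numerator → 570 + 62 + 277 + 69 = 978
Base → 570 + 62 + 277 + 368 + 69 + 318 = 1664
CON1 = 978 / 1664 = 0.5877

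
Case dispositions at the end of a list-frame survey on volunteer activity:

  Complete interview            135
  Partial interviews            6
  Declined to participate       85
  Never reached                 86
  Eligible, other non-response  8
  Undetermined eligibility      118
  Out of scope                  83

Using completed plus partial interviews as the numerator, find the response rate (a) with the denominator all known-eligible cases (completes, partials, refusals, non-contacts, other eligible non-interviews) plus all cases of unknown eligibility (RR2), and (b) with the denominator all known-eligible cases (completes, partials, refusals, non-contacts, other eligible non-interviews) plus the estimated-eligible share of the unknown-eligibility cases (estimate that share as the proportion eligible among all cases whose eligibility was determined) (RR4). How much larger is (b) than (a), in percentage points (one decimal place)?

Top: 135 + 6 = 141
Base: 135 + 6 + 85 + 86 + 8 + 118 = 438
RR2 = 141 / 438 = 0.3219
Known eligible: 135 + 6 + 85 + 86 + 8 = 320
e = 320 / (320 + 83) = 320 / 403 = 0.7940
e × U: 0.7940 × 118 = 93.69
Base: 320 + 93.69 = 413.69
RR4 = 141 / 413.69 = 0.3408
Difference = 34.08 − 32.19 = 1.89 percentage points

1.9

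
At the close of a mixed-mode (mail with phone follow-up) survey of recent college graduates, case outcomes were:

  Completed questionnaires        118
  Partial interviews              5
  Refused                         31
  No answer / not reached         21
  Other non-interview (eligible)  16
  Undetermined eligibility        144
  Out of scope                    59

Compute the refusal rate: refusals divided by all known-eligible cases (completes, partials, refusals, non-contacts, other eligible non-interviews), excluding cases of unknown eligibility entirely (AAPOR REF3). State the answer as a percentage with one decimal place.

16.2%

Top → 31
Denom → 118 + 5 + 31 + 21 + 16 = 191
REF3 = 31 / 191 = 0.1623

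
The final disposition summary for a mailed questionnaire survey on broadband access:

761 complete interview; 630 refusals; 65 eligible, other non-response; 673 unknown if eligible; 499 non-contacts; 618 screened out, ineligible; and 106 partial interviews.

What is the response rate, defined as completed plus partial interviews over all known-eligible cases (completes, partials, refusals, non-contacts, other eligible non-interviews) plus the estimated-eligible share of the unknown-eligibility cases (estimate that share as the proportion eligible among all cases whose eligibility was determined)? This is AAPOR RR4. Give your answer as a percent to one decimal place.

33.6%

Numerator = 761 + 106 = 867
Determined eligible = 761 + 106 + 630 + 499 + 65 = 2061
e = 2061 / (2061 + 618) = 2061 / 2679 = 0.7693
Eligible share of unknowns = 0.7693 × 673 = 517.74
Denominator = 2061 + 517.74 = 2578.74
RR4 = 867 / 2578.74 = 0.3362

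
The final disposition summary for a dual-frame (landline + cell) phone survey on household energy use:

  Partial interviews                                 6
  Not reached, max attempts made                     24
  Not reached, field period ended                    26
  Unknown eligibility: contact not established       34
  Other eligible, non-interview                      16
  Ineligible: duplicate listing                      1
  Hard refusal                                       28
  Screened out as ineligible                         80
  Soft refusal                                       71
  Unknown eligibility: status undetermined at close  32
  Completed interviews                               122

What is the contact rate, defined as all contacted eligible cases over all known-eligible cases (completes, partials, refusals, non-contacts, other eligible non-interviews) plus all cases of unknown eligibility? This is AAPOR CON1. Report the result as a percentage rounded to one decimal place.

67.7%

Refusal or break-off = 28 + 71 = 99
No answer / not reached = 26 + 24 = 50
Eligibility not determined = 34 + 32 = 66
Screened out, ineligible = 80 + 1 = 81
Top → 122 + 6 + 99 + 16 = 243
Denom → 122 + 6 + 99 + 50 + 16 + 66 = 359
CON1 = 243 / 359 = 0.6769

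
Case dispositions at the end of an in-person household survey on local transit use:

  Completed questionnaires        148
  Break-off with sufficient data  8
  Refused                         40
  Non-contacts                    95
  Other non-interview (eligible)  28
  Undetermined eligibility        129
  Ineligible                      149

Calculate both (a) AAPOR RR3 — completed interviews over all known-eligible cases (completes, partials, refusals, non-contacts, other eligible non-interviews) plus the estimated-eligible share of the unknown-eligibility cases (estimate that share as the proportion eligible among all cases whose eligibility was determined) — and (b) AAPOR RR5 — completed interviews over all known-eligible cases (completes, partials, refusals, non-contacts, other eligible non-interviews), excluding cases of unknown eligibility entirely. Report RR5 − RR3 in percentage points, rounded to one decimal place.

Numerator: 148
Determined eligible: 148 + 8 + 40 + 95 + 28 = 319
e = 319 / (319 + 149) = 319 / 468 = 0.6816
e × U: 0.6816 × 129 = 87.93
Base: 319 + 87.93 = 406.93
RR3 = 148 / 406.93 = 0.3637
Base: 148 + 8 + 40 + 95 + 28 = 319
RR5 = 148 / 319 = 0.4639
Difference = 46.39 − 36.37 = 10.02 percentage points

10.0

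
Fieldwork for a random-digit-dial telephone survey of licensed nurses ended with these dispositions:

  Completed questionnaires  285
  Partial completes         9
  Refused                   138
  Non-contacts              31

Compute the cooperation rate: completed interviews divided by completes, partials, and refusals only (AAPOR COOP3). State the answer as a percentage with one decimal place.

Num: 285
Denom: 285 + 9 + 138 = 432
COOP3 = 285 / 432 = 0.6597

66.0%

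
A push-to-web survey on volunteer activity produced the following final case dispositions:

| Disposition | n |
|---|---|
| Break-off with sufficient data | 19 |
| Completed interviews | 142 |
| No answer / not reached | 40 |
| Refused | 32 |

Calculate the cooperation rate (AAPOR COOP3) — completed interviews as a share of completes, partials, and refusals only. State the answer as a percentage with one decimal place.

Numerator = 142
Denominator = 142 + 19 + 32 = 193
COOP3 = 142 / 193 = 0.7358

73.6%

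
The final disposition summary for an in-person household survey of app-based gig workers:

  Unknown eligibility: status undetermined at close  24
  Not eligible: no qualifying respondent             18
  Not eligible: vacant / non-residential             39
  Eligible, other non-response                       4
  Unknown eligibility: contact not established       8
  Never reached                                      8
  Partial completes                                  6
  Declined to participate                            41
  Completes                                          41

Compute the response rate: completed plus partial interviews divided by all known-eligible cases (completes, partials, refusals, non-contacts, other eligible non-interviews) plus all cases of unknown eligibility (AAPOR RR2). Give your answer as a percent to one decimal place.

Undetermined eligibility = 8 + 24 = 32
Not eligible = 18 + 39 = 57
Top: 41 + 6 = 47
Denominator: 41 + 6 + 41 + 8 + 4 + 32 = 132
RR2 = 47 / 132 = 0.3561

35.6%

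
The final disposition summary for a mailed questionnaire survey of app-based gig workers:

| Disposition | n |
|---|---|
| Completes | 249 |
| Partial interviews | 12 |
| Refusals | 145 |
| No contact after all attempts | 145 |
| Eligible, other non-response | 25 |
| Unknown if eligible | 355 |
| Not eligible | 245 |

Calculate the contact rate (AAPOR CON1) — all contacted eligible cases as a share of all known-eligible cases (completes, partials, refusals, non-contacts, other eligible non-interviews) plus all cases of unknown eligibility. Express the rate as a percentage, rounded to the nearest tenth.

Top → 249 + 12 + 145 + 25 = 431
Denominator → 249 + 12 + 145 + 145 + 25 + 355 = 931
CON1 = 431 / 931 = 0.4629

46.3%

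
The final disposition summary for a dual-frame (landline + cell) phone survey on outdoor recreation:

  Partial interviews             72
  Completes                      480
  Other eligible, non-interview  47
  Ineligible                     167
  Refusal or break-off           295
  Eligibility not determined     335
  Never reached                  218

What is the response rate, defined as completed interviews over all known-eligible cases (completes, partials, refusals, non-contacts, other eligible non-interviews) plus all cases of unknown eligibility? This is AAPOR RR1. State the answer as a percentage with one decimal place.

Numerator = 480
Denominator = 480 + 72 + 295 + 218 + 47 + 335 = 1447
RR1 = 480 / 1447 = 0.3317

33.2%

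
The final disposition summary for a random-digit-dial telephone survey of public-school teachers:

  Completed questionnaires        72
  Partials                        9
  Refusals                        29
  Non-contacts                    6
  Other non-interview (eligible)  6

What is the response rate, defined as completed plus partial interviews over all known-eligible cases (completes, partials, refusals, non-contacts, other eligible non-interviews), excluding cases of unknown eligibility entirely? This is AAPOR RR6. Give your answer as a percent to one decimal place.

Num = 72 + 9 = 81
Denominator = 72 + 9 + 29 + 6 + 6 = 122
RR6 = 81 / 122 = 0.6639

66.4%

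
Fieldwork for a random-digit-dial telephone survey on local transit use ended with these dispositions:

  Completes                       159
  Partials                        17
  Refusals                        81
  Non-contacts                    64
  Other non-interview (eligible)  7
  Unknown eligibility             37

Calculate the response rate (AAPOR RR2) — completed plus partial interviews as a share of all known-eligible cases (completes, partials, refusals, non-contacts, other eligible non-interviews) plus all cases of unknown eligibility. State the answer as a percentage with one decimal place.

48.2%

Numerator: 159 + 17 = 176
Denom: 159 + 17 + 81 + 64 + 7 + 37 = 365
RR2 = 176 / 365 = 0.4822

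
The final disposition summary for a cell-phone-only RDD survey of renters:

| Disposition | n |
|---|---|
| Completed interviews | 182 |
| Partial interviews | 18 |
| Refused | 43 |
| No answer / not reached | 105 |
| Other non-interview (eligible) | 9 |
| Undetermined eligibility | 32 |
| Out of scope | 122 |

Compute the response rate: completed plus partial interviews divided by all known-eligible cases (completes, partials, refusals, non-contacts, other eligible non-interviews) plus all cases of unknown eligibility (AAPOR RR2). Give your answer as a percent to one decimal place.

51.4%

Numerator → 182 + 18 = 200
Base → 182 + 18 + 43 + 105 + 9 + 32 = 389
RR2 = 200 / 389 = 0.5141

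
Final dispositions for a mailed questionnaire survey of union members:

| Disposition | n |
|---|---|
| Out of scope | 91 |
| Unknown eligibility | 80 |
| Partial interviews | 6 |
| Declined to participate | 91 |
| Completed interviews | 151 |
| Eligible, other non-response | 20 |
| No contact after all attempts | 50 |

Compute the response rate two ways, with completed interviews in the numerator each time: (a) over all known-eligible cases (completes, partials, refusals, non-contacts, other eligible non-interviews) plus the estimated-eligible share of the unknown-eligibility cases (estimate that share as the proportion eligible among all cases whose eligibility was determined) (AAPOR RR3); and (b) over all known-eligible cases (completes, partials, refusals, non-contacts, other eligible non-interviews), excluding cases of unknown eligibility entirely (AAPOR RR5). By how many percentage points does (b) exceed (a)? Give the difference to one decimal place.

Top: 151
Determined eligible: 151 + 6 + 91 + 50 + 20 = 318
e = 318 / (318 + 91) = 318 / 409 = 0.7775
Estimated eligible among unknowns: 0.7775 × 80 = 62.20
Base: 318 + 62.20 = 380.20
RR3 = 151 / 380.20 = 0.3972
Base: 151 + 6 + 91 + 50 + 20 = 318
RR5 = 151 / 318 = 0.4748
Difference = 47.48 − 39.72 = 7.76 percentage points

7.8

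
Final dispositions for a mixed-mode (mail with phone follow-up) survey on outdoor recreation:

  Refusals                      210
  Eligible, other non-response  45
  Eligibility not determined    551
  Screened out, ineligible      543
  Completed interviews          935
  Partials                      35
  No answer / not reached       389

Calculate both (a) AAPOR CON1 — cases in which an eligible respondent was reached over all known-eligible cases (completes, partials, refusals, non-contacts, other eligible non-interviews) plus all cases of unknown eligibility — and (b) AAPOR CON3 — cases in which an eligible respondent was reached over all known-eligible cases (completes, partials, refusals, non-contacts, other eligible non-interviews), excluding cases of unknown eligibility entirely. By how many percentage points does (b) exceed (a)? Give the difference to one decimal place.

19.3

Num → 935 + 35 + 210 + 45 = 1225
Base → 935 + 35 + 210 + 389 + 45 + 551 = 2165
CON1 = 1225 / 2165 = 0.5658
Base → 935 + 35 + 210 + 389 + 45 = 1614
CON3 = 1225 / 1614 = 0.7590
Difference = 75.90 − 56.58 = 19.32 percentage points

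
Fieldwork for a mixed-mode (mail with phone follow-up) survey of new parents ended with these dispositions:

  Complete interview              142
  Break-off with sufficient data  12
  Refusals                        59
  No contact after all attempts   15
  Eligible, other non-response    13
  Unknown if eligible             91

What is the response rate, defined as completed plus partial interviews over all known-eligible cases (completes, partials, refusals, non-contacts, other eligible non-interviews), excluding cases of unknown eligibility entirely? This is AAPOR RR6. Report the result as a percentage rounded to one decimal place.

63.9%

Top: 142 + 12 = 154
Base: 142 + 12 + 59 + 15 + 13 = 241
RR6 = 154 / 241 = 0.6390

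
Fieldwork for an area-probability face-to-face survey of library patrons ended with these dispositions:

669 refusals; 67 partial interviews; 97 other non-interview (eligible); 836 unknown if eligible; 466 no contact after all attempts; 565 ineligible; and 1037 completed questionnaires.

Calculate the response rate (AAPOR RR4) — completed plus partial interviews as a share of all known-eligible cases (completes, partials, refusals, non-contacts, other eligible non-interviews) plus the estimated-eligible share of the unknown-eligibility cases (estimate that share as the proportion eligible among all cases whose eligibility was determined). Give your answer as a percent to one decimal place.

Num = 1037 + 67 = 1104
Determined eligible = 1037 + 67 + 669 + 466 + 97 = 2336
e = 2336 / (2336 + 565) = 2336 / 2901 = 0.8052
e × U = 0.8052 × 836 = 673.15
Base = 2336 + 673.15 = 3009.15
RR4 = 1104 / 3009.15 = 0.3669

36.7%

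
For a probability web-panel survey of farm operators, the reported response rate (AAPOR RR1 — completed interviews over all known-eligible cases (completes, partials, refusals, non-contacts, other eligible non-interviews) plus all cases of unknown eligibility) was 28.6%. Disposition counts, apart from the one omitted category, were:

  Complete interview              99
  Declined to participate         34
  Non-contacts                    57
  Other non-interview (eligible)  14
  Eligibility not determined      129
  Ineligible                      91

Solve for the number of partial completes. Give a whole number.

13

RR1 = 99 / D = 0.286
D = 99 / 0.286 = 346.2
Remaining denominator categories sum to 333
partial completes = 346.2 − 333 ≈ 13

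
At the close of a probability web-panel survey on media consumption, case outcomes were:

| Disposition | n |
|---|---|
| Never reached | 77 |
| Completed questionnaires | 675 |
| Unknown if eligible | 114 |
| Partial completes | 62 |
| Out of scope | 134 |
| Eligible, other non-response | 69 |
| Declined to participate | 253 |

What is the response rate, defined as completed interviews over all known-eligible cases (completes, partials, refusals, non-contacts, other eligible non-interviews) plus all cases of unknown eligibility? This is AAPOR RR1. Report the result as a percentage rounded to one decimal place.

Num → 675
Denom → 675 + 62 + 253 + 77 + 69 + 114 = 1250
RR1 = 675 / 1250 = 0.5400

54.0%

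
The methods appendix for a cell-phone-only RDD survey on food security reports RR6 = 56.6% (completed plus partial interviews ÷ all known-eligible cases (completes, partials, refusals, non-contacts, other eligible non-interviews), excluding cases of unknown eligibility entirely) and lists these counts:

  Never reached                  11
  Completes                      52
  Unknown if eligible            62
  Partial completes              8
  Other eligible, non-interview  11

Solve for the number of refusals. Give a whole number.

Top = 52 + 8 = 60
RR6 = 60 / D = 0.566
D = 60 / 0.566 = 106.0
Remaining denominator categories sum to 82
refusals = 106.0 − 82 ≈ 24

24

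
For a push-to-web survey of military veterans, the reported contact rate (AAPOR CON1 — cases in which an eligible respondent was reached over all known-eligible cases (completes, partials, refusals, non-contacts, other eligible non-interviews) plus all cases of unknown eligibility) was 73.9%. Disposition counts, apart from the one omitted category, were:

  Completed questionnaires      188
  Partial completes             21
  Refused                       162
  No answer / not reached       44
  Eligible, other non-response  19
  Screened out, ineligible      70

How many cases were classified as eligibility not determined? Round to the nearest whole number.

94

Num → 188 + 21 + 162 + 19 = 390
CON1 = 390 / D = 0.739
D = 390 / 0.739 = 527.7
Other denominator terms total 434
eligibility not determined = 527.7 − 434 ≈ 94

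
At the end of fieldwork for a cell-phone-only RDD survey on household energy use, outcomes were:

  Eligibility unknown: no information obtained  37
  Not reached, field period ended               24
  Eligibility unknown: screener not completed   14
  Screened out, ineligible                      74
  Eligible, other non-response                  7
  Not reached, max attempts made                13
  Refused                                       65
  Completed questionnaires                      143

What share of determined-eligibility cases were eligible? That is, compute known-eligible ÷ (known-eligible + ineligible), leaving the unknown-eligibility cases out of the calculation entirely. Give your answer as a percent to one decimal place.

77.3%

No contact after all attempts = 24 + 13 = 37
Unknown eligibility = 14 + 37 = 51
Determined eligible = 143 + 65 + 37 + 7 = 252
e = 252 / (252 + 74) = 252 / 326 = 0.7730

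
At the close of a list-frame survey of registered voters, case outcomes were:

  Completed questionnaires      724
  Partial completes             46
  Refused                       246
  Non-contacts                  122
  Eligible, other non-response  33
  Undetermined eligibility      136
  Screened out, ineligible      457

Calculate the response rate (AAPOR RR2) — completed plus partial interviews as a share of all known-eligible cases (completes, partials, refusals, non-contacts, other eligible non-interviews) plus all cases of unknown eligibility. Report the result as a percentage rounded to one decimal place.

58.9%

Numerator → 724 + 46 = 770
Denom → 724 + 46 + 246 + 122 + 33 + 136 = 1307
RR2 = 770 / 1307 = 0.5891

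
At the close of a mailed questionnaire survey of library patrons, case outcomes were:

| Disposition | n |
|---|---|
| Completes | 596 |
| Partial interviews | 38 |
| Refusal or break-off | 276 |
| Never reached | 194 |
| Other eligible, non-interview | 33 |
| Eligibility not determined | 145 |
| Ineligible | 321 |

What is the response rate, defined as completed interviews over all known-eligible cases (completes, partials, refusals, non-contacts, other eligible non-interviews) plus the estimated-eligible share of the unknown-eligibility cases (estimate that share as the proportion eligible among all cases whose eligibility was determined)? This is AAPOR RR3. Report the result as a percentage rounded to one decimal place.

47.7%

Top = 596
Eligible (known) = 596 + 38 + 276 + 194 + 33 = 1137
e = 1137 / (1137 + 321) = 1137 / 1458 = 0.7798
e × U = 0.7798 × 145 = 113.07
Base = 1137 + 113.07 = 1250.07
RR3 = 596 / 1250.07 = 0.4768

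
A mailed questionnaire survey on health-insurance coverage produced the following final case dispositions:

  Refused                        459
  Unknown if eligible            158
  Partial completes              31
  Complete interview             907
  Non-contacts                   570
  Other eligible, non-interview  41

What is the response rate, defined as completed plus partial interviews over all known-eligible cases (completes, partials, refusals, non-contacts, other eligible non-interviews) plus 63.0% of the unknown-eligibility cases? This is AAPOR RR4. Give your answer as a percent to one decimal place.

44.5%

Numerator: 907 + 31 = 938
Determined eligible: 907 + 31 + 459 + 570 + 41 = 2008
e × U: 0.6300 × 158 = 99.54
Base: 2008 + 99.54 = 2107.54
RR4 = 938 / 2107.54 = 0.4451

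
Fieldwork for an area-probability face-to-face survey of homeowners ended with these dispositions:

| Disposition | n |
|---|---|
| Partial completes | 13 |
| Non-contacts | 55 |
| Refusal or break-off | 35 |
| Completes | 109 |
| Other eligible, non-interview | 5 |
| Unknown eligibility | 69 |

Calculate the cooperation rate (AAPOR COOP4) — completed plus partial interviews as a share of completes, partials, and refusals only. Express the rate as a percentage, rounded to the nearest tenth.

77.7%

Numerator: 109 + 13 = 122
Denom: 109 + 13 + 35 = 157
COOP4 = 122 / 157 = 0.7771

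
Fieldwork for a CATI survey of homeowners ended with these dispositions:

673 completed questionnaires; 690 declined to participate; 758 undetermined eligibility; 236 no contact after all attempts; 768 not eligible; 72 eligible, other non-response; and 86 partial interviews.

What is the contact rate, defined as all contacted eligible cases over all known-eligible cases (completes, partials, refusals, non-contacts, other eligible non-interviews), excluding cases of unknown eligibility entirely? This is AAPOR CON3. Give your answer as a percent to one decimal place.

86.6%

Num → 673 + 86 + 690 + 72 = 1521
Denominator → 673 + 86 + 690 + 236 + 72 = 1757
CON3 = 1521 / 1757 = 0.8657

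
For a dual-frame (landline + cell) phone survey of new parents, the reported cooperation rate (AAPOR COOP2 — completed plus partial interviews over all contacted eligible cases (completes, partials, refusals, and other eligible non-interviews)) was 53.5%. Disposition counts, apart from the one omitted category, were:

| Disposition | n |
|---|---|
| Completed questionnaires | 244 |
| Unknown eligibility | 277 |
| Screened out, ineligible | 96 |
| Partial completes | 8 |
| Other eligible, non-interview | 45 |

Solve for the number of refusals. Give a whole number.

Top → 244 + 8 = 252
COOP2 = 252 / D = 0.535
D = 252 / 0.535 = 471.0
Rest of base = 297
refusals = 471.0 − 297 ≈ 174

174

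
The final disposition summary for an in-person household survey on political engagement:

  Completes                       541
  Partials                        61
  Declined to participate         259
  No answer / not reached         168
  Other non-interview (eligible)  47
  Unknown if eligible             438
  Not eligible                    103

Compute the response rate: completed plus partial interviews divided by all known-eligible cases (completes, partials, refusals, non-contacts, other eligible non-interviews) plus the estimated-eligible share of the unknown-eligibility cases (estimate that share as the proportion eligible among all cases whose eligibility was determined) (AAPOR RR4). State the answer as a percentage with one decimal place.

Numerator: 541 + 61 = 602
Known eligible: 541 + 61 + 259 + 168 + 47 = 1076
e = 1076 / (1076 + 103) = 1076 / 1179 = 0.9126
Estimated eligible among unknowns: 0.9126 × 438 = 399.72
Base: 1076 + 399.72 = 1475.72
RR4 = 602 / 1475.72 = 0.4079

40.8%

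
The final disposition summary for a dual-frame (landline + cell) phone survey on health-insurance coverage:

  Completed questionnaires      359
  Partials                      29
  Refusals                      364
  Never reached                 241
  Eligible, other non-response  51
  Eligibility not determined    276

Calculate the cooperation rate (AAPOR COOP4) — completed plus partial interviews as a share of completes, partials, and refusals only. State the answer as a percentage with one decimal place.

51.6%

Num: 359 + 29 = 388
Denominator: 359 + 29 + 364 = 752
COOP4 = 388 / 752 = 0.5160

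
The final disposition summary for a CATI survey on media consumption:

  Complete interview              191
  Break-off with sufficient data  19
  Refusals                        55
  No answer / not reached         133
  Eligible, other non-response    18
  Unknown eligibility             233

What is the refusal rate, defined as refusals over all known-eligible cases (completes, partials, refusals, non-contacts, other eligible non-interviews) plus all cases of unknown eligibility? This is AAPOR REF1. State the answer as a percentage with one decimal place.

Numerator = 55
Denom = 191 + 19 + 55 + 133 + 18 + 233 = 649
REF1 = 55 / 649 = 0.0847

8.5%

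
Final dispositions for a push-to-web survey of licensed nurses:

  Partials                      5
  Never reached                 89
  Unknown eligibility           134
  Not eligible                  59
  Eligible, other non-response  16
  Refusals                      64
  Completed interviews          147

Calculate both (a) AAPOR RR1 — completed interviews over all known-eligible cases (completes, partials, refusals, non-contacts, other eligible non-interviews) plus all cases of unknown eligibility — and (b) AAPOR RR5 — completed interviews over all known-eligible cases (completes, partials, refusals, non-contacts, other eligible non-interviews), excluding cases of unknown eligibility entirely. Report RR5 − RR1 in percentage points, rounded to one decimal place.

Num → 147
Denominator → 147 + 5 + 64 + 89 + 16 + 134 = 455
RR1 = 147 / 455 = 0.3231
Denominator → 147 + 5 + 64 + 89 + 16 = 321
RR5 = 147 / 321 = 0.4579
Difference = 45.79 − 32.31 = 13.48 percentage points

13.5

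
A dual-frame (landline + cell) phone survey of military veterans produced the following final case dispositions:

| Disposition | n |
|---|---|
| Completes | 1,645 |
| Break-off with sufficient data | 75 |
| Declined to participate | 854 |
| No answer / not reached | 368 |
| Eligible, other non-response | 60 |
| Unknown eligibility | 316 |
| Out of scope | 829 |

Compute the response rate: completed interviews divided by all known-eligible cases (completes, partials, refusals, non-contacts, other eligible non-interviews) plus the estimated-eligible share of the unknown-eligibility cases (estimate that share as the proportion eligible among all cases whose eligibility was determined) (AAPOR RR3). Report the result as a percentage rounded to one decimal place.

Top → 1645
Eligible (known) → 1645 + 75 + 854 + 368 + 60 = 3002
e = 3002 / (3002 + 829) = 3002 / 3831 = 0.7836
Eligible share of unknowns → 0.7836 × 316 = 247.62
Denominator → 3002 + 247.62 = 3249.62
RR3 = 1645 / 3249.62 = 0.5062

50.6%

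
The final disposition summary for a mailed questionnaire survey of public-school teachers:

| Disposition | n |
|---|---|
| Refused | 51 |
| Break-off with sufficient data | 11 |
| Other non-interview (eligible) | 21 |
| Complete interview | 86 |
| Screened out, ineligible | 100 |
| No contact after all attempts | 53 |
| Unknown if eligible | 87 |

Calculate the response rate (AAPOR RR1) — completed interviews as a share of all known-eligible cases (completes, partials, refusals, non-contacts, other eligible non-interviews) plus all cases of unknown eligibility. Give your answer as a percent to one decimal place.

Top: 86
Denominator: 86 + 11 + 51 + 53 + 21 + 87 = 309
RR1 = 86 / 309 = 0.2783

27.8%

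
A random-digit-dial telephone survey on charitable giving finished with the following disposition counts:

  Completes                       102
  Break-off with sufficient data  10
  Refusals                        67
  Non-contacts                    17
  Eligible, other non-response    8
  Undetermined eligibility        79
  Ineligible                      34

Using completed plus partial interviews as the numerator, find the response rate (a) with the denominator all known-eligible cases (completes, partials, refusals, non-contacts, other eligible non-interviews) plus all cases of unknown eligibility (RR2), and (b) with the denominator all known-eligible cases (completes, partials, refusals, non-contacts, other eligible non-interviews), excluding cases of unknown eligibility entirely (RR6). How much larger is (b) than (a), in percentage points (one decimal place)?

15.3

Num = 102 + 10 = 112
Denominator = 102 + 10 + 67 + 17 + 8 + 79 = 283
RR2 = 112 / 283 = 0.3958
Denominator = 102 + 10 + 67 + 17 + 8 = 204
RR6 = 112 / 204 = 0.5490
Difference = 54.90 − 39.58 = 15.32 percentage points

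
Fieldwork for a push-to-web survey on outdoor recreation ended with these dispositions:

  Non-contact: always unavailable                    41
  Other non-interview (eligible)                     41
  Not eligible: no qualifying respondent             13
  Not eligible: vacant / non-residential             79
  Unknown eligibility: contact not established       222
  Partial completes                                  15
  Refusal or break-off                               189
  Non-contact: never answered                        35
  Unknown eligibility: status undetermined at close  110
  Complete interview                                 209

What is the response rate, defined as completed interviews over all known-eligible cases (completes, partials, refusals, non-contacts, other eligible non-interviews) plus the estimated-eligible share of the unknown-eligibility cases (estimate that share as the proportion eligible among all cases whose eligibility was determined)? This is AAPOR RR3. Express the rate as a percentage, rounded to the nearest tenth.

Never reached = 35 + 41 = 76
Eligibility not determined = 222 + 110 = 332
Out of scope = 13 + 79 = 92
Numerator: 209
Determined eligible: 209 + 15 + 189 + 76 + 41 = 530
e = 530 / (530 + 92) = 530 / 622 = 0.8521
Estimated eligible among unknowns: 0.8521 × 332 = 282.90
Base: 530 + 282.90 = 812.90
RR3 = 209 / 812.90 = 0.2571

25.7%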